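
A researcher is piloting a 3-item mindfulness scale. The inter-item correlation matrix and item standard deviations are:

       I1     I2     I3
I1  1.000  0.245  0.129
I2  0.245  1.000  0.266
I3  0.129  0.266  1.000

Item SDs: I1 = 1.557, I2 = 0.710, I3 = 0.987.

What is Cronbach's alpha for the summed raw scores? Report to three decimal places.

Σσ²ᵢ = 1.557² + 0.710² + 0.987² = 3.9025
Covariances σ_ij = r_ij · s_i · s_j:
  σ(I1,I2) = 0.245 × 1.557 × 0.710 = 0.2708
  σ(I1,I3) = 0.129 × 1.557 × 0.987 = 0.1982
  σ(I2,I3) = 0.266 × 0.710 × 0.987 = 0.1864
σ²_T = Σσ²ᵢ + 2·Σσ_ij = 3.9025 + 2 × 0.6554 = 5.2133
α = (3/2)·(1 − 3.9025/5.2133) = 0.377

α = 0.377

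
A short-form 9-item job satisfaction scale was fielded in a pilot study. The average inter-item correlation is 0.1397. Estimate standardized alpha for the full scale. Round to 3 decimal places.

Standardized α = k·r̄ / (1 + (k−1)·r̄) = 9 × 0.1397 / (1 + 8 × 0.1397)
  = 1.2573 / 2.1176 = 0.594

standardized alpha = 0.594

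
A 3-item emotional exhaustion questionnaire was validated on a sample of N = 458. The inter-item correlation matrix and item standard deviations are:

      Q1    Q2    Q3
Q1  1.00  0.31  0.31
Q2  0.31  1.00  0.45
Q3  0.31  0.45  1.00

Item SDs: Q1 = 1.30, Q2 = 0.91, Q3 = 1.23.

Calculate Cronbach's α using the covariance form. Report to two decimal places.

α = 0.61

Σσ²ᵢ = 1.30² + 0.91² + 1.23² = 4.0310
Covariances σ_ij = r_ij · s_i · s_j:
  σ(Q1,Q2) = 0.31 × 1.30 × 0.91 = 0.3667
  σ(Q1,Q3) = 0.31 × 1.30 × 1.23 = 0.4957
  σ(Q2,Q3) = 0.45 × 0.91 × 1.23 = 0.5037
σ²_T = Σσ²ᵢ + 2·Σσ_ij = 4.0310 + 2 × 1.3661 = 6.7632
α = (3/2)·(1 − 4.0310/6.7632) = 0.61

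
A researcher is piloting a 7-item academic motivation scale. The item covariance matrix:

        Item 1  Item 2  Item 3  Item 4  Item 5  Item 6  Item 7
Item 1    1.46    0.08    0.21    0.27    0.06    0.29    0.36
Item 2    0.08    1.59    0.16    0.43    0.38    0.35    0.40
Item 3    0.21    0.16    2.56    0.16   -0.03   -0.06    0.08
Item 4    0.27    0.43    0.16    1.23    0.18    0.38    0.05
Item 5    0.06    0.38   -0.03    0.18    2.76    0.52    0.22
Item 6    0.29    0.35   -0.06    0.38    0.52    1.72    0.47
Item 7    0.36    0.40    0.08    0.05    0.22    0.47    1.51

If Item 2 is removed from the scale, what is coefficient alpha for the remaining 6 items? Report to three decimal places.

coefficient alpha = 0.432

Remaining items: Item 1, Item 3, Item 4, Item 5, Item 6, Item 7 (k = 6).
Σσᵢ² = 1.46 + 2.56 + 1.23 + 2.76 + 1.72 + 1.51 = 11.24
σ²_T = 11.24 + 2 × 3.16 = 17.56
α (item deleted) = (6/5)·(1 − 11.24/17.56) = 0.432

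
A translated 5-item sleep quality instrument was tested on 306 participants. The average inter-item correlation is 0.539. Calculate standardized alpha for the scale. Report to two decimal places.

Standardized α = k·r̄ / (1 + (k−1)·r̄) = 5 × 0.539 / (1 + 4 × 0.539)
  = 2.6950 / 3.1560 = 0.85

α = 0.85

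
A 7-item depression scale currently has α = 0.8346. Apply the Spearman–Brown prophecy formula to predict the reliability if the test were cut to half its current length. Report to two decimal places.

predicted reliability = 0.72

Length factor m = 1/2
α' = m·α / (1 − (1−m)·α)
   = 1/2 × 0.8346 / (1 − (1 − 1/2) × 0.8346)
   = 0.4173 / 0.5827 = 0.72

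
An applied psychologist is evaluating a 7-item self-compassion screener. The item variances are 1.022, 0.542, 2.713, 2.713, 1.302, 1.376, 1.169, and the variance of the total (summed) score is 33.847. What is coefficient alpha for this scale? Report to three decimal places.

sum of item variances = 1.022 + 0.542 + 2.713 + 2.713 + 1.302 + 1.376 + 1.169 = 10.837
α = (k/(k−1))·(1 − sum of item variances/total variance) = (7/6)·(1 − 10.837/33.847) = 0.793

coefficient alpha = 0.793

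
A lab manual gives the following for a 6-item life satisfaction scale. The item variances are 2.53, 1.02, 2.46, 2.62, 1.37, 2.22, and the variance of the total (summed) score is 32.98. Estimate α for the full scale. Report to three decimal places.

α = 0.755

ΣVar(i) = 2.53 + 1.02 + 2.46 + 2.62 + 1.37 + 2.22 = 12.22
α = (k/(k−1))·(1 − ΣVar(i)/total variance) = (6/5)·(1 − 12.22/32.98) = 0.755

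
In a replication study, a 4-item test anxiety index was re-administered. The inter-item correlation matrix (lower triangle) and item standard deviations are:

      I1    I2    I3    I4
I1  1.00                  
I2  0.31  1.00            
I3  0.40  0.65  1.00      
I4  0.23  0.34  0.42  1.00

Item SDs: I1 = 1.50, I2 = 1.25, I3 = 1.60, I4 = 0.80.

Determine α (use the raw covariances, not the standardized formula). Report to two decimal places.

Σσ²ᵢ = 1.50² + 1.25² + 1.60² + 0.80² = 7.0125
Covariances σ_ij = r_ij · s_i · s_j:
  σ(I1,I2) = 0.31 × 1.50 × 1.25 = 0.5812
  σ(I1,I3) = 0.40 × 1.50 × 1.60 = 0.9600
  σ(I1,I4) = 0.23 × 1.50 × 0.80 = 0.2760
  σ(I2,I3) = 0.65 × 1.25 × 1.60 = 1.3000
  σ(I2,I4) = 0.34 × 1.25 × 0.80 = 0.3400
  σ(I3,I4) = 0.42 × 1.60 × 0.80 = 0.5376
σ²_T = Σσ²ᵢ + 2·Σσ_ij = 7.0125 + 2 × 3.9948 = 15.0021
α = (4/3)·(1 − 7.0125/15.0021) = 0.71

α = 0.71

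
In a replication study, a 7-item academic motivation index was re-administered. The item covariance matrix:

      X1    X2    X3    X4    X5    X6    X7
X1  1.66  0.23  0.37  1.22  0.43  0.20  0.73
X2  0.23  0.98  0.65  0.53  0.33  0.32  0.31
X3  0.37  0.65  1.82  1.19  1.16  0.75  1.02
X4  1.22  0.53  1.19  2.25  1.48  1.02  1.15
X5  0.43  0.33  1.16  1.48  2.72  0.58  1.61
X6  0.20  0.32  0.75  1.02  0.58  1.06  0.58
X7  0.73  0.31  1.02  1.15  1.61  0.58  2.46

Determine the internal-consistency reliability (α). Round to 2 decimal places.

sum of item variances = 1.66 + 0.98 + 1.82 + 2.25 + 2.72 + 1.06 + 2.46 = 12.95
Sum of the distinct covariances = 15.86
σ²_T = 12.95 + 2 × 15.86 = 44.67
α = (k/(k−1))·(1 − sum of item variances/σ²_T) = (7/6)·(1 − 12.95/44.67) = 0.83

α = 0.83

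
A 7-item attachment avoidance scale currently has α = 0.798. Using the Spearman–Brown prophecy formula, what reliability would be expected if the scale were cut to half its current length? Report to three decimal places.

Length factor m = 1/2
α' = m·α / (1 − (1−m)·α)
   = 1/2 × 0.798 / (1 − (1 − 1/2) × 0.798)
   = 0.3990 / 0.6010 = 0.664

predicted reliability = 0.664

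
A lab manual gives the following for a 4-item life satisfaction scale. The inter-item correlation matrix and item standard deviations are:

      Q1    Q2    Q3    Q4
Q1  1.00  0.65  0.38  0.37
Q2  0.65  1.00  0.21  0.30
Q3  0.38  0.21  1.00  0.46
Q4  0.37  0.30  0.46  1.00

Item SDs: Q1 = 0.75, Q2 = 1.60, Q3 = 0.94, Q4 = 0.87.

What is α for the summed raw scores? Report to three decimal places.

α = 0.669

Σσ²ᵢ = 0.75² + 1.60² + 0.94² + 0.87² = 4.7630
Covariances σ_ij = r_ij · s_i · s_j:
  σ(Q1,Q2) = 0.65 × 0.75 × 1.60 = 0.7800
  σ(Q1,Q3) = 0.38 × 0.75 × 0.94 = 0.2679
  σ(Q1,Q4) = 0.37 × 0.75 × 0.87 = 0.2414
  σ(Q2,Q3) = 0.21 × 1.60 × 0.94 = 0.3158
  σ(Q2,Q4) = 0.30 × 1.60 × 0.87 = 0.4176
  σ(Q3,Q4) = 0.46 × 0.94 × 0.87 = 0.3762
σ²_T = Σσ²ᵢ + 2·Σσ_ij = 4.7630 + 2 × 2.3989 = 9.5608
α = (4/3)·(1 − 4.7630/9.5608) = 0.669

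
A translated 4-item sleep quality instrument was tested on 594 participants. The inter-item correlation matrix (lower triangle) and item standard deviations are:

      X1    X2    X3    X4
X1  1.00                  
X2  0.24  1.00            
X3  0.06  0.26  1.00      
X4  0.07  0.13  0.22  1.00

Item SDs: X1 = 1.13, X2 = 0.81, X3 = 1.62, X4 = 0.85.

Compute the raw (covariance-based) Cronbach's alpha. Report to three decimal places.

α = 0.400

Σσ²ᵢ = 1.13² + 0.81² + 1.62² + 0.85² = 5.2799
Covariances σ_ij = r_ij · s_i · s_j:
  σ(X1,X2) = 0.24 × 1.13 × 0.81 = 0.2197
  σ(X1,X3) = 0.06 × 1.13 × 1.62 = 0.1098
  σ(X1,X4) = 0.07 × 1.13 × 0.85 = 0.0672
  σ(X2,X3) = 0.26 × 0.81 × 1.62 = 0.3412
  σ(X2,X4) = 0.13 × 0.81 × 0.85 = 0.0895
  σ(X3,X4) = 0.22 × 1.62 × 0.85 = 0.3029
σ²_T = Σσ²ᵢ + 2·Σσ_ij = 5.2799 + 2 × 1.1303 = 7.5405
α = (4/3)·(1 − 5.2799/7.5405) = 0.400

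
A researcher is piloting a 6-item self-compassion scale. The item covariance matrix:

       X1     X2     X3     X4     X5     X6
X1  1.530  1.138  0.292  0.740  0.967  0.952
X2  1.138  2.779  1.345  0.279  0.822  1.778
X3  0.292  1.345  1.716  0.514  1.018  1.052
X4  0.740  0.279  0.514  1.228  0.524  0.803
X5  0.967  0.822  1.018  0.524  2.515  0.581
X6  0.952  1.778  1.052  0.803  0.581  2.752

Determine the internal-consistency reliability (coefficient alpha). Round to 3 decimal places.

ΣVar(i) = 1.530 + 2.779 + 1.716 + 1.228 + 2.515 + 2.752 = 12.520
Sum of the distinct covariances = 12.805
σ²_T = 12.520 + 2 × 12.805 = 38.130
α = (k/(k−1))·(1 − ΣVar(i)/σ²_T) = (6/5)·(1 − 12.520/38.130) = 0.806

coefficient alpha = 0.806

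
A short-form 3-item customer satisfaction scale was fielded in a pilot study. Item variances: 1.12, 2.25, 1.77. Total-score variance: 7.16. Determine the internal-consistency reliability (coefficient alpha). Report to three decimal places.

sum of item variances = 1.12 + 2.25 + 1.77 = 5.14
α = (k/(k−1))·(1 − sum of item variances/Var(T)) = (3/2)·(1 − 5.14/7.16) = 0.423

α = 0.423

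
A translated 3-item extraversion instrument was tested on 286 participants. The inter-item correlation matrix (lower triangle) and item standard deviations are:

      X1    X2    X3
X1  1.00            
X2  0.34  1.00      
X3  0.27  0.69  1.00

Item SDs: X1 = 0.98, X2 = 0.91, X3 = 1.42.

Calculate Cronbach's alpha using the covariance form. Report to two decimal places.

Σσ²ᵢ = 0.98² + 0.91² + 1.42² = 3.8049
Covariances σ_ij = r_ij · s_i · s_j:
  σ(X1,X2) = 0.34 × 0.98 × 0.91 = 0.3032
  σ(X1,X3) = 0.27 × 0.98 × 1.42 = 0.3757
  σ(X2,X3) = 0.69 × 0.91 × 1.42 = 0.8916
σ²_T = Σσ²ᵢ + 2·Σσ_ij = 3.8049 + 2 × 1.5705 = 6.9459
α = (3/2)·(1 − 3.8049/6.9459) = 0.68

Cronbach's alpha = 0.68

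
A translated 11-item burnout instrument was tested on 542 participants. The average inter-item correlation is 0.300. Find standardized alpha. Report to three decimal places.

standardized alpha = 0.825

Standardized α = k·r̄ / (1 + (k−1)·r̄) = 11 × 0.300 / (1 + 10 × 0.300)
  = 3.3000 / 4.0000 = 0.825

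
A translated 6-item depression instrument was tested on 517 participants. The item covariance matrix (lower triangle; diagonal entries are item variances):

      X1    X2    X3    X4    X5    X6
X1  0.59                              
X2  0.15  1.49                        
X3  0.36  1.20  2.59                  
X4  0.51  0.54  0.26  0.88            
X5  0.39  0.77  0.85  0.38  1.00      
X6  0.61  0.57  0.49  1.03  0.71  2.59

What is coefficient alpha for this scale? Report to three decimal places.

Σσ²ᵢ = 0.59 + 1.49 + 2.59 + 0.88 + 1.00 + 2.59 = 9.14
Sum of off-diagonal covariances = 8.82
Var(T) = 9.14 + 2 × 8.82 = 26.78
α = (k/(k−1))·(1 − Σσ²ᵢ/Var(T)) = (6/5)·(1 − 9.14/26.78) = 0.790

coefficient alpha = 0.790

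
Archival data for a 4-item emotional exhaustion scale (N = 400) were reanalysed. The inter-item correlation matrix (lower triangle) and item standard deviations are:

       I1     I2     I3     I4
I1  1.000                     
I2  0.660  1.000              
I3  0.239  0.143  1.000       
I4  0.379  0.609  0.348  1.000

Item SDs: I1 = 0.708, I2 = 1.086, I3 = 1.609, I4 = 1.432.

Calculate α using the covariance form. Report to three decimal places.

Σσ²ᵢ = 0.708² + 1.086² + 1.609² + 1.432² = 6.3202
Covariances σ_ij = r_ij · s_i · s_j:
  σ(I1,I2) = 0.660 × 0.708 × 1.086 = 0.5075
  σ(I1,I3) = 0.239 × 0.708 × 1.609 = 0.2723
  σ(I1,I4) = 0.379 × 0.708 × 1.432 = 0.3843
  σ(I2,I3) = 0.143 × 1.086 × 1.609 = 0.2499
  σ(I2,I4) = 0.609 × 1.086 × 1.432 = 0.9471
  σ(I3,I4) = 0.348 × 1.609 × 1.432 = 0.8018
σ²_T = Σσ²ᵢ + 2·Σσ_ij = 6.3202 + 2 × 3.1629 = 12.6460
α = (4/3)·(1 − 6.3202/12.6460) = 0.667

α = 0.667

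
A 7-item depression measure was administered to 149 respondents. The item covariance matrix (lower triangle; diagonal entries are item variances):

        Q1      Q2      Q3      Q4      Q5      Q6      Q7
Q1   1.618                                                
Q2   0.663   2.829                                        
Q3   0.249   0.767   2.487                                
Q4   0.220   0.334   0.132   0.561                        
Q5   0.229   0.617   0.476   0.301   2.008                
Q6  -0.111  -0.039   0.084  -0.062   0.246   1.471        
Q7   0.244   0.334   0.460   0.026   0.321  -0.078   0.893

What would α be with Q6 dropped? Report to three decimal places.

α = 0.610

Remaining items: Q1, Q2, Q3, Q4, Q5, Q7 (k = 6).
ΣVar(i) = 1.618 + 2.829 + 2.487 + 0.561 + 2.008 + 0.893 = 10.396
Var(T) = 10.396 + 2 × 5.373 = 21.142
α (item deleted) = (6/5)·(1 − 10.396/21.142) = 0.610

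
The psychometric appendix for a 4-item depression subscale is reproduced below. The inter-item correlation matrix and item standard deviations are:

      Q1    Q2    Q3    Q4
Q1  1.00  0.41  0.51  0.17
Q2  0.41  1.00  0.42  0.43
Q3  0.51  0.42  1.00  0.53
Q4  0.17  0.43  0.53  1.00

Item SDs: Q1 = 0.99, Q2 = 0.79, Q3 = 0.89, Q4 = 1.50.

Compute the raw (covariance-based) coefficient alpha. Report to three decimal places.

Σσ²ᵢ = 0.99² + 0.79² + 0.89² + 1.50² = 4.6463
Covariances σ_ij = r_ij · s_i · s_j:
  σ(Q1,Q2) = 0.41 × 0.99 × 0.79 = 0.3207
  σ(Q1,Q3) = 0.51 × 0.99 × 0.89 = 0.4494
  σ(Q1,Q4) = 0.17 × 0.99 × 1.50 = 0.2525
  σ(Q2,Q3) = 0.42 × 0.79 × 0.89 = 0.2953
  σ(Q2,Q4) = 0.43 × 0.79 × 1.50 = 0.5095
  σ(Q3,Q4) = 0.53 × 0.89 × 1.50 = 0.7076
σ²_T = Σσ²ᵢ + 2·Σσ_ij = 4.6463 + 2 × 2.5350 = 9.7163
α = (4/3)·(1 − 4.6463/9.7163) = 0.696

α = 0.696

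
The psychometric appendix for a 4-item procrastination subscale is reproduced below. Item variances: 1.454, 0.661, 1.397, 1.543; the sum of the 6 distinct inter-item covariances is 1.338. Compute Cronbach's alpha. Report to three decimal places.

sum of item variances = 1.454 + 0.661 + 1.397 + 1.543 = 5.055
Sum of distinct covariances = 1.338
σ²_T = sum of item variances + 2·Σcov = 5.055 + 2 × 1.338 = 7.731
α = (4/3)·(1 − 5.055/7.731) = 0.462

Cronbach's alpha = 0.462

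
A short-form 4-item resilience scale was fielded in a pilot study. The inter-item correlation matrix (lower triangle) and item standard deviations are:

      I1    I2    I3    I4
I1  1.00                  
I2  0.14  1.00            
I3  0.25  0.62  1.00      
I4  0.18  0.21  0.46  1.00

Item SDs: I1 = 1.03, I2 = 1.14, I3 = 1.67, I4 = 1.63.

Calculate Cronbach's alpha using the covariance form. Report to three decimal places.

Σσ²ᵢ = 1.03² + 1.14² + 1.67² + 1.63² = 7.8063
Covariances σ_ij = r_ij · s_i · s_j:
  σ(I1,I2) = 0.14 × 1.03 × 1.14 = 0.1644
  σ(I1,I3) = 0.25 × 1.03 × 1.67 = 0.4300
  σ(I1,I4) = 0.18 × 1.03 × 1.63 = 0.3022
  σ(I2,I3) = 0.62 × 1.14 × 1.67 = 1.1804
  σ(I2,I4) = 0.21 × 1.14 × 1.63 = 0.3902
  σ(I3,I4) = 0.46 × 1.67 × 1.63 = 1.2522
σ²_T = Σσ²ᵢ + 2·Σσ_ij = 7.8063 + 2 × 3.7194 = 15.2451
α = (4/3)·(1 − 7.8063/15.2451) = 0.651

Cronbach's alpha = 0.651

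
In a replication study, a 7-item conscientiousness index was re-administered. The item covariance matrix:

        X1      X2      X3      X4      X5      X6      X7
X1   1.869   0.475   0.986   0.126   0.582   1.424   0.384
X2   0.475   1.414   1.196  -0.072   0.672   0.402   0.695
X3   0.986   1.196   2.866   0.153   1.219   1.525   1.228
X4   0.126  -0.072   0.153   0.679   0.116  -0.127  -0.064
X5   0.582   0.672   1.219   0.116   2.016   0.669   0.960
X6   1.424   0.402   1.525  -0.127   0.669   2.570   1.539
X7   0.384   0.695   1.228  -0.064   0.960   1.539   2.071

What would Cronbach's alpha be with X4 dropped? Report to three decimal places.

Remaining items: X1, X2, X3, X5, X6, X7 (k = 6).
sum of item variances = 1.869 + 1.414 + 2.866 + 2.016 + 2.570 + 2.071 = 12.806
total variance = 12.806 + 2 × 13.956 = 40.718
α (item deleted) = (6/5)·(1 − 12.806/40.718) = 0.823

Cronbach's alpha = 0.823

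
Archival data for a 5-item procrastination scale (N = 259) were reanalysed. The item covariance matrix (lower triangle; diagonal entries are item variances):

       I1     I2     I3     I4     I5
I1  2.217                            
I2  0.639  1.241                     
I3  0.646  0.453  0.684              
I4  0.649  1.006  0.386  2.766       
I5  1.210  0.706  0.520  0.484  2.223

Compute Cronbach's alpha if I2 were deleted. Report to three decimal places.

Cronbach's alpha = 0.662

Remaining items: I1, I3, I4, I5 (k = 4).
ΣVar(i) = 2.217 + 0.684 + 2.766 + 2.223 = 7.890
total variance = 7.890 + 2 × 3.895 = 15.680
α (item deleted) = (4/3)·(1 − 7.890/15.680) = 0.662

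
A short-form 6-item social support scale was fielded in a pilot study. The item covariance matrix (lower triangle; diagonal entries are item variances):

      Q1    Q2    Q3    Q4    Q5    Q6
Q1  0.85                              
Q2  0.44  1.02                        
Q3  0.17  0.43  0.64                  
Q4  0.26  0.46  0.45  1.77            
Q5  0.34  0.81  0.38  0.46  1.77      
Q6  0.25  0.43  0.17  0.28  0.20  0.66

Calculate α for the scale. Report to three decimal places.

α = 0.747

ΣVar(i) = 0.85 + 1.02 + 0.64 + 1.77 + 1.77 + 0.66 = 6.71
Σ_{i<j} σ_ij = 5.53
σ²_total = 6.71 + 2 × 5.53 = 17.77
α = (k/(k−1))·(1 − ΣVar(i)/σ²_total) = (6/5)·(1 − 6.71/17.77) = 0.747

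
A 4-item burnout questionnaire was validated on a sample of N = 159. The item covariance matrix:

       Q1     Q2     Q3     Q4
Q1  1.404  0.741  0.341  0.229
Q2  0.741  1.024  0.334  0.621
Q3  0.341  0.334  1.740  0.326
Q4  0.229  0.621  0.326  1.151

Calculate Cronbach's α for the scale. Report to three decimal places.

Σσ²ᵢ = 1.404 + 1.024 + 1.740 + 1.151 = 5.319
Sum of the distinct covariances = 2.592
σ²_total = 5.319 + 2 × 2.592 = 10.503
α = (k/(k−1))·(1 − Σσ²ᵢ/σ²_total) = (4/3)·(1 − 5.319/10.503) = 0.658

α = 0.658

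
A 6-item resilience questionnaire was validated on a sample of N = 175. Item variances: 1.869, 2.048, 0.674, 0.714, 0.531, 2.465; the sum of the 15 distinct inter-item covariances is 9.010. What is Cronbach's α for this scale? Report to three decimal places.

α = 0.822

ΣVar(i) = 1.869 + 2.048 + 0.674 + 0.714 + 0.531 + 2.465 = 8.301
Sum of distinct covariances = 9.010
total variance = ΣVar(i) + 2·Σcov = 8.301 + 2 × 9.010 = 26.321
α = (6/5)·(1 − 8.301/26.321) = 0.822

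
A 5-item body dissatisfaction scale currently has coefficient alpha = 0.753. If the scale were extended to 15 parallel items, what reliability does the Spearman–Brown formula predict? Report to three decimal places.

Length factor m = 15/5 = 3.0000
α' = m·α / (1 + (m−1)·α)
   = 15/5 × 0.753 / (1 + (15/5 − 1) × 0.753)
   = 2.2590 / 2.5060 = 0.901

predicted reliability = 0.901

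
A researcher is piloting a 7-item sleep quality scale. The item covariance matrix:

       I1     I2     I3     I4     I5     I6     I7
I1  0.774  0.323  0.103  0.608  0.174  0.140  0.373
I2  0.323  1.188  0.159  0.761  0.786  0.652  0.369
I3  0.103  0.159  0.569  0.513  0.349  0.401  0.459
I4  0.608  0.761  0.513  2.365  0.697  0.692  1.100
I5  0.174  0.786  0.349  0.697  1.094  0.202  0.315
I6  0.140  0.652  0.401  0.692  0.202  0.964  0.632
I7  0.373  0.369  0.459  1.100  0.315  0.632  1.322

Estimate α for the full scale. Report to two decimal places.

α = 0.82

sum of item variances = 0.774 + 1.188 + 0.569 + 2.365 + 1.094 + 0.964 + 1.322 = 8.276
Sum of off-diagonal covariances = 9.808
total variance = 8.276 + 2 × 9.808 = 27.892
α = (k/(k−1))·(1 − sum of item variances/total variance) = (7/6)·(1 − 8.276/27.892) = 0.82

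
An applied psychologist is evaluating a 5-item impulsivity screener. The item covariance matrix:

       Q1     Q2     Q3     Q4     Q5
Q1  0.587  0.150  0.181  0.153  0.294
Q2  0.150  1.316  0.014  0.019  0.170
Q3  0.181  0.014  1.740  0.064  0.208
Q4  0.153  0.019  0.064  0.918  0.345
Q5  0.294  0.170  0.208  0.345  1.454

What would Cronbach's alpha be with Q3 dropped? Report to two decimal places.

Remaining items: Q1, Q2, Q4, Q5 (k = 4).
ΣVar(i) = 0.587 + 1.316 + 0.918 + 1.454 = 4.275
σ²_T = 4.275 + 2 × 1.131 = 6.537
α (item deleted) = (4/3)·(1 − 4.275/6.537) = 0.46

Cronbach's alpha = 0.46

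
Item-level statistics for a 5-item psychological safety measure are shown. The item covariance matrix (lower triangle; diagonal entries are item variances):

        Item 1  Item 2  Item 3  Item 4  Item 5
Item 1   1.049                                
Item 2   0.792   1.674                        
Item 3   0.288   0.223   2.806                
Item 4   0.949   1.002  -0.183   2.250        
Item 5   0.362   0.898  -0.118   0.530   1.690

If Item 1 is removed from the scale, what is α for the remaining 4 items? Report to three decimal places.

Remaining items: Item 2, Item 3, Item 4, Item 5 (k = 4).
ΣVar(i) = 1.674 + 2.806 + 2.250 + 1.690 = 8.420
total variance = 8.420 + 2 × 2.352 = 13.124
α (item deleted) = (4/3)·(1 − 8.420/13.124) = 0.478

α = 0.478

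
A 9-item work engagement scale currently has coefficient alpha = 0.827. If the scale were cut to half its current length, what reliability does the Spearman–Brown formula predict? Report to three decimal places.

predicted reliability = 0.705

Length factor m = 1/2
α' = m·α / (1 − (1−m)·α)
   = 1/2 × 0.827 / (1 − (1 − 1/2) × 0.827)
   = 0.4135 / 0.5865 = 0.705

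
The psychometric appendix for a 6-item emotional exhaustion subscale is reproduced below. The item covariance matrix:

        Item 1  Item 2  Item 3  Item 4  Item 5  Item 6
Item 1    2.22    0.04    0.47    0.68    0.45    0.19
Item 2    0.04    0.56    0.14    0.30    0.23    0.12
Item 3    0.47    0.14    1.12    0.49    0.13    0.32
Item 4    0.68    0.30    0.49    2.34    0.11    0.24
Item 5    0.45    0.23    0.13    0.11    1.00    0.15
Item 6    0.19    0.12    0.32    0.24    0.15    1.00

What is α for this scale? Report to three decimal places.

α = 0.596

sum of item variances = 2.22 + 0.56 + 1.12 + 2.34 + 1.00 + 1.00 = 8.24
Sum of the distinct covariances = 4.06
total variance = 8.24 + 2 × 4.06 = 16.36
α = (k/(k−1))·(1 − sum of item variances/total variance) = (6/5)·(1 − 8.24/16.36) = 0.596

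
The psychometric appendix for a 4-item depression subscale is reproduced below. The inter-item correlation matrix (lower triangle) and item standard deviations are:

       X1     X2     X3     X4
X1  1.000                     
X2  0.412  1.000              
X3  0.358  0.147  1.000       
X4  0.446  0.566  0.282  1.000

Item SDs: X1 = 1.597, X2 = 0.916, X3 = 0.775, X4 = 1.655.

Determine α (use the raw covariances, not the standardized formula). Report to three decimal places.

Σσ²ᵢ = 1.597² + 0.916² + 0.775² + 1.655² = 6.7291
Covariances σ_ij = r_ij · s_i · s_j:
  σ(X1,X2) = 0.412 × 1.597 × 0.916 = 0.6027
  σ(X1,X3) = 0.358 × 1.597 × 0.775 = 0.4431
  σ(X1,X4) = 0.446 × 1.597 × 1.655 = 1.1788
  σ(X2,X3) = 0.147 × 0.916 × 0.775 = 0.1044
  σ(X2,X4) = 0.566 × 0.916 × 1.655 = 0.8580
  σ(X3,X4) = 0.282 × 0.775 × 1.655 = 0.3617
σ²_T = Σσ²ᵢ + 2·Σσ_ij = 6.7291 + 2 × 3.5487 = 13.8265
α = (4/3)·(1 − 6.7291/13.8265) = 0.684

α = 0.684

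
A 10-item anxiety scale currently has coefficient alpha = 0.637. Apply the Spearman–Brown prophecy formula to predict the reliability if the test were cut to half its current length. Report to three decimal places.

predicted reliability = 0.467

Length factor m = 1/2
α' = m·α / (1 − (1−m)·α)
   = 1/2 × 0.637 / (1 − (1 − 1/2) × 0.637)
   = 0.3185 / 0.6815 = 0.467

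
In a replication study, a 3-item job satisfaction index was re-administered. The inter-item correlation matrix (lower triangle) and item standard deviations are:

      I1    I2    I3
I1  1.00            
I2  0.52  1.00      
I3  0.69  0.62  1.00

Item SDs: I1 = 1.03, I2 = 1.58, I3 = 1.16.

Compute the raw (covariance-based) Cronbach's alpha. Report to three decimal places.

Σσ²ᵢ = 1.03² + 1.58² + 1.16² = 4.9029
Covariances σ_ij = r_ij · s_i · s_j:
  σ(I1,I2) = 0.52 × 1.03 × 1.58 = 0.8462
  σ(I1,I3) = 0.69 × 1.03 × 1.16 = 0.8244
  σ(I2,I3) = 0.62 × 1.58 × 1.16 = 1.1363
σ²_T = Σσ²ᵢ + 2·Σσ_ij = 4.9029 + 2 × 2.8069 = 10.5167
α = (3/2)·(1 − 4.9029/10.5167) = 0.801

α = 0.801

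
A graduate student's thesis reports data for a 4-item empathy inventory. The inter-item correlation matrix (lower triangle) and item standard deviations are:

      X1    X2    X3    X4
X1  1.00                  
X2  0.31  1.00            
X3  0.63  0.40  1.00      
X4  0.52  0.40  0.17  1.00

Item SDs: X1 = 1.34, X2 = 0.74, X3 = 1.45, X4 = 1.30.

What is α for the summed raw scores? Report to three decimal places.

α = 0.717

Σσ²ᵢ = 1.34² + 0.74² + 1.45² + 1.30² = 6.1357
Covariances σ_ij = r_ij · s_i · s_j:
  σ(X1,X2) = 0.31 × 1.34 × 0.74 = 0.3074
  σ(X1,X3) = 0.63 × 1.34 × 1.45 = 1.2241
  σ(X1,X4) = 0.52 × 1.34 × 1.30 = 0.9058
  σ(X2,X3) = 0.40 × 0.74 × 1.45 = 0.4292
  σ(X2,X4) = 0.40 × 0.74 × 1.30 = 0.3848
  σ(X3,X4) = 0.17 × 1.45 × 1.30 = 0.3205
σ²_T = Σσ²ᵢ + 2·Σσ_ij = 6.1357 + 2 × 3.5718 = 13.2793
α = (4/3)·(1 − 6.1357/13.2793) = 0.717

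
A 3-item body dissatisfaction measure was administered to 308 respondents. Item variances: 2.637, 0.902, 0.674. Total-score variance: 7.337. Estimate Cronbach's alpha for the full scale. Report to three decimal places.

Cronbach's alpha = 0.639

sum of item variances = 2.637 + 0.902 + 0.674 = 4.213
α = (k/(k−1))·(1 − sum of item variances/σ²_total) = (3/2)·(1 − 4.213/7.337) = 0.639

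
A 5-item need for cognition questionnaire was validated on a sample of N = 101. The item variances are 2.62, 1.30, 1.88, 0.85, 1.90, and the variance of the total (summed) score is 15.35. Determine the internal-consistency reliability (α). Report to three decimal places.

sum of item variances = 2.62 + 1.30 + 1.88 + 0.85 + 1.90 = 8.55
α = (k/(k−1))·(1 − sum of item variances/total variance) = (5/4)·(1 − 8.55/15.35) = 0.554

α = 0.554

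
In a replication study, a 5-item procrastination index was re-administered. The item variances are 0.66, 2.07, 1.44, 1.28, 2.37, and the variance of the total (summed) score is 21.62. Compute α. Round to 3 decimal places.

ΣVar(i) = 0.66 + 2.07 + 1.44 + 1.28 + 2.37 = 7.82
α = (k/(k−1))·(1 − ΣVar(i)/σ²_total) = (5/4)·(1 − 7.82/21.62) = 0.798

α = 0.798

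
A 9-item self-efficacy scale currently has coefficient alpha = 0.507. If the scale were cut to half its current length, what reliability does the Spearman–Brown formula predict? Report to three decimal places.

predicted reliability = 0.340

Length factor m = 1/2
α' = m·α / (1 − (1−m)·α)
   = 1/2 × 0.507 / (1 − (1 − 1/2) × 0.507)
   = 0.2535 / 0.7465 = 0.340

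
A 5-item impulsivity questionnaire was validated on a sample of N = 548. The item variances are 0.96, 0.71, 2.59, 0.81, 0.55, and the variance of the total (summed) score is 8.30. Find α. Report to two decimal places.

α = 0.40

Σσᵢ² = 0.96 + 0.71 + 2.59 + 0.81 + 0.55 = 5.62
α = (k/(k−1))·(1 − Σσᵢ²/σ²_total) = (5/4)·(1 − 5.62/8.30) = 0.40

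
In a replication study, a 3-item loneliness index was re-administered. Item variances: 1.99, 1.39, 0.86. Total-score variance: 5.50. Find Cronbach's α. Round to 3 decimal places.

ΣVar(i) = 1.99 + 1.39 + 0.86 = 4.24
α = (k/(k−1))·(1 − ΣVar(i)/σ²_T) = (3/2)·(1 − 4.24/5.50) = 0.344

Cronbach's α = 0.344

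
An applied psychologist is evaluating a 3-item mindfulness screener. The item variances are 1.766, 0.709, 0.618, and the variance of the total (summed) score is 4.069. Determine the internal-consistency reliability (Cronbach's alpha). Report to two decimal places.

α = 0.36

Σσ²ᵢ = 1.766 + 0.709 + 0.618 = 3.093
α = (k/(k−1))·(1 − Σσ²ᵢ/σ²_total) = (3/2)·(1 − 3.093/4.069) = 0.36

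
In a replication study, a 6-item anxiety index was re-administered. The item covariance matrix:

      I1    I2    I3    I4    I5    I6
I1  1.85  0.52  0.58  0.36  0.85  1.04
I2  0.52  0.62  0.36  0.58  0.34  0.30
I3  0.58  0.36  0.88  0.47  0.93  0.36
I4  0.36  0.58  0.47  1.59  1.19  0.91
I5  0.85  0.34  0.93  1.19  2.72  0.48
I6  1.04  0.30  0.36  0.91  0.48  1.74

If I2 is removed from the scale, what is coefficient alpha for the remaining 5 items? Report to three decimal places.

Remaining items: I1, I3, I4, I5, I6 (k = 5).
ΣVar(i) = 1.85 + 0.88 + 1.59 + 2.72 + 1.74 = 8.78
σ²_T = 8.78 + 2 × 7.17 = 23.12
α (item deleted) = (5/4)·(1 − 8.78/23.12) = 0.775

α = 0.775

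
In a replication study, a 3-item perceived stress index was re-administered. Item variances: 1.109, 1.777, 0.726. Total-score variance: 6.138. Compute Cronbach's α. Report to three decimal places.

Cronbach's α = 0.617

Σσ²ᵢ = 1.109 + 1.777 + 0.726 = 3.612
α = (k/(k−1))·(1 − Σσ²ᵢ/Var(T)) = (3/2)·(1 − 3.612/6.138) = 0.617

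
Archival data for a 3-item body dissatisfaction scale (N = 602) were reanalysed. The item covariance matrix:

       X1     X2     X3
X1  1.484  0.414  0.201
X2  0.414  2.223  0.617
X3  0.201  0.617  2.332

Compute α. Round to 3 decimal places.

α = 0.435

ΣVar(i) = 1.484 + 2.223 + 2.332 = 6.039
Σ_{i<j} σ_ij = 1.232
total variance = 6.039 + 2 × 1.232 = 8.503
α = (k/(k−1))·(1 − ΣVar(i)/total variance) = (3/2)·(1 − 6.039/8.503) = 0.435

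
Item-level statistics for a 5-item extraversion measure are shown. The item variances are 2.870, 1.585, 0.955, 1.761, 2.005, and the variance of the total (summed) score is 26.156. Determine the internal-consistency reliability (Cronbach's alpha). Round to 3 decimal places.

Cronbach's alpha = 0.811

sum of item variances = 2.870 + 1.585 + 0.955 + 1.761 + 2.005 = 9.176
α = (k/(k−1))·(1 − sum of item variances/total variance) = (5/4)·(1 − 9.176/26.156) = 0.811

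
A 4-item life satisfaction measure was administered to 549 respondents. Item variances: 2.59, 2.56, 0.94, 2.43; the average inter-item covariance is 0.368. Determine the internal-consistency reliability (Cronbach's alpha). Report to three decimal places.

Cronbach's alpha = 0.455

Σσᵢ² = 2.59 + 2.56 + 0.94 + 2.43 = 8.52
Sum of the 6 distinct covariances = 6 × 0.368 = 2.208
σ²_total = Σσᵢ² + 2·Σcov = 8.52 + 2 × 2.208 = 12.936
α = (4/3)·(1 − 8.52/12.936) = 0.455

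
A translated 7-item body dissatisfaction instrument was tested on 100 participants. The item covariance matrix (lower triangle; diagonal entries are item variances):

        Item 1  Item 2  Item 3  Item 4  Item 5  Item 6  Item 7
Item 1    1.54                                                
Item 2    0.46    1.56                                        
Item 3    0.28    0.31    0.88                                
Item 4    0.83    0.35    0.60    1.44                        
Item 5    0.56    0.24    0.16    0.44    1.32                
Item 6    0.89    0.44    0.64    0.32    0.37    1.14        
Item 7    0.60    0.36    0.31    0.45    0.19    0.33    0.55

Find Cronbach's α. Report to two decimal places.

α = 0.80

Σσ²ᵢ = 1.54 + 1.56 + 0.88 + 1.44 + 1.32 + 1.14 + 0.55 = 8.43
Sum of the distinct covariances = 9.13
σ²_T = 8.43 + 2 × 9.13 = 26.69
α = (k/(k−1))·(1 − Σσ²ᵢ/σ²_T) = (7/6)·(1 − 8.43/26.69) = 0.80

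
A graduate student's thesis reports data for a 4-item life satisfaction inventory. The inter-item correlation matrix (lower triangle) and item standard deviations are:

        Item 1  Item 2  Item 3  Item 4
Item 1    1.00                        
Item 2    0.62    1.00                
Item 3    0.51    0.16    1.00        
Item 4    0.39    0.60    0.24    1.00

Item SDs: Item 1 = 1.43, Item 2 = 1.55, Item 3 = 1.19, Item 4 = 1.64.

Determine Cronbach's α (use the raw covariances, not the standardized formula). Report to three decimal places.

Cronbach's α = 0.747

Σσ²ᵢ = 1.43² + 1.55² + 1.19² + 1.64² = 8.5531
Covariances σ_ij = r_ij · s_i · s_j:
  σ(Item 1,Item 2) = 0.62 × 1.43 × 1.55 = 1.3742
  σ(Item 1,Item 3) = 0.51 × 1.43 × 1.19 = 0.8679
  σ(Item 1,Item 4) = 0.39 × 1.43 × 1.64 = 0.9146
  σ(Item 2,Item 3) = 0.16 × 1.55 × 1.19 = 0.2951
  σ(Item 2,Item 4) = 0.60 × 1.55 × 1.64 = 1.5252
  σ(Item 3,Item 4) = 0.24 × 1.19 × 1.64 = 0.4684
σ²_T = Σσ²ᵢ + 2·Σσ_ij = 8.5531 + 2 × 5.4454 = 19.4439
α = (4/3)·(1 − 8.5531/19.4439) = 0.747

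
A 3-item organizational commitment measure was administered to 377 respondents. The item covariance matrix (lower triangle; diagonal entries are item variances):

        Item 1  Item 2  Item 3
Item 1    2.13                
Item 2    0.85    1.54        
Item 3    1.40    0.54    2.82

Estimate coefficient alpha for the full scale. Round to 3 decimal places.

coefficient alpha = 0.693

Σσᵢ² = 2.13 + 1.54 + 2.82 = 6.49
Σ_{i<j} σ_ij = 2.79
σ²_T = 6.49 + 2 × 2.79 = 12.07
α = (k/(k−1))·(1 − Σσᵢ²/σ²_T) = (3/2)·(1 − 6.49/12.07) = 0.693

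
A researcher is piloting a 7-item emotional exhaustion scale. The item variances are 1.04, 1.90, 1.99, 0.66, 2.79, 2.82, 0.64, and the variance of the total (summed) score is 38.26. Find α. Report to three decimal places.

α = 0.806

ΣVar(i) = 1.04 + 1.90 + 1.99 + 0.66 + 2.79 + 2.82 + 0.64 = 11.84
α = (k/(k−1))·(1 − ΣVar(i)/total variance) = (7/6)·(1 − 11.84/38.26) = 0.806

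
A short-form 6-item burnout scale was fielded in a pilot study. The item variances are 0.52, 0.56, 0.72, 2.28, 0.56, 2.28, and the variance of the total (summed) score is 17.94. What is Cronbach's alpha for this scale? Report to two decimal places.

α = 0.74

sum of item variances = 0.52 + 0.56 + 0.72 + 2.28 + 0.56 + 2.28 = 6.92
α = (k/(k−1))·(1 − sum of item variances/σ²_total) = (6/5)·(1 − 6.92/17.94) = 0.74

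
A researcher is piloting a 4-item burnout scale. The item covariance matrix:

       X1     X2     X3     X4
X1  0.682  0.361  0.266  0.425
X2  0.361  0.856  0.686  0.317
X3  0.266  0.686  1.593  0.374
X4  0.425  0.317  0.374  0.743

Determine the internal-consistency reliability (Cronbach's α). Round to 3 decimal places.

α = 0.742

Σσ²ᵢ = 0.682 + 0.856 + 1.593 + 0.743 = 3.874
Sum of off-diagonal covariances = 2.429
σ²_total = 3.874 + 2 × 2.429 = 8.732
α = (k/(k−1))·(1 − Σσ²ᵢ/σ²_total) = (4/3)·(1 − 3.874/8.732) = 0.742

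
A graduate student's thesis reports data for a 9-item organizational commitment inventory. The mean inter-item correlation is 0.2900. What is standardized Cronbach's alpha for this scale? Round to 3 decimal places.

α = 0.786

Standardized α = k·r̄ / (1 + (k−1)·r̄) = 9 × 0.2900 / (1 + 8 × 0.2900)
  = 2.6100 / 3.3200 = 0.786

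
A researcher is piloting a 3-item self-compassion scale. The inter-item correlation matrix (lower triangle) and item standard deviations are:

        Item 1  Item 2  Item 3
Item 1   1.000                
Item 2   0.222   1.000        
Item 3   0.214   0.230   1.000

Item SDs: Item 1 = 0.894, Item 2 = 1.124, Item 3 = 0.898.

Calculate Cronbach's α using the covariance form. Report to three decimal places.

α = 0.456

Σσ²ᵢ = 0.894² + 1.124² + 0.898² = 2.8690
Covariances σ_ij = r_ij · s_i · s_j:
  σ(Item 1,Item 2) = 0.222 × 0.894 × 1.124 = 0.2231
  σ(Item 1,Item 3) = 0.214 × 0.894 × 0.898 = 0.1718
  σ(Item 2,Item 3) = 0.230 × 1.124 × 0.898 = 0.2322
σ²_T = Σσ²ᵢ + 2·Σσ_ij = 2.8690 + 2 × 0.6271 = 4.1232
α = (3/2)·(1 − 2.8690/4.1232) = 0.456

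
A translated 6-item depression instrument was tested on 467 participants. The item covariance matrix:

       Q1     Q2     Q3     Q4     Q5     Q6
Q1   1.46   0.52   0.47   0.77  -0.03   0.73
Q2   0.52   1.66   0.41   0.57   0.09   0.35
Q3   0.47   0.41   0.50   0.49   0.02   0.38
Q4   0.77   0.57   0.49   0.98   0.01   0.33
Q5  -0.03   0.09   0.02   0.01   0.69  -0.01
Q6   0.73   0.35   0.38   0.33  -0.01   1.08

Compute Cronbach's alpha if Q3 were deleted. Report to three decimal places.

Cronbach's alpha = 0.664

Remaining items: Q1, Q2, Q4, Q5, Q6 (k = 5).
sum of item variances = 1.46 + 1.66 + 0.98 + 0.69 + 1.08 = 5.87
Var(T) = 5.87 + 2 × 3.33 = 12.53
α (item deleted) = (5/4)·(1 − 5.87/12.53) = 0.664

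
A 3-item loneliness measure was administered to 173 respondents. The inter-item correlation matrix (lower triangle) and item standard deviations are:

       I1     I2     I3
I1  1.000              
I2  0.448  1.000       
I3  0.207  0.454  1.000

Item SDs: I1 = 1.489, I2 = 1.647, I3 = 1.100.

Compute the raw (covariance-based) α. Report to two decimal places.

Σσ²ᵢ = 1.489² + 1.647² + 1.100² = 6.1397
Covariances σ_ij = r_ij · s_i · s_j:
  σ(I1,I2) = 0.448 × 1.489 × 1.647 = 1.0987
  σ(I1,I3) = 0.207 × 1.489 × 1.100 = 0.3390
  σ(I2,I3) = 0.454 × 1.647 × 1.100 = 0.8225
σ²_T = Σσ²ᵢ + 2·Σσ_ij = 6.1397 + 2 × 2.2602 = 10.6601
α = (3/2)·(1 − 6.1397/10.6601) = 0.64

α = 0.64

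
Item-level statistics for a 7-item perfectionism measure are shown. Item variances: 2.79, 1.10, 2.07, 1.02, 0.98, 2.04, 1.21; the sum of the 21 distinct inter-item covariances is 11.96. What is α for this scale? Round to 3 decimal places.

α = 0.794

Σσ²ᵢ = 2.79 + 1.10 + 2.07 + 1.02 + 0.98 + 2.04 + 1.21 = 11.21
Sum of distinct covariances = 11.96
total variance = Σσ²ᵢ + 2·Σcov = 11.21 + 2 × 11.96 = 35.13
α = (7/6)·(1 − 11.21/35.13) = 0.794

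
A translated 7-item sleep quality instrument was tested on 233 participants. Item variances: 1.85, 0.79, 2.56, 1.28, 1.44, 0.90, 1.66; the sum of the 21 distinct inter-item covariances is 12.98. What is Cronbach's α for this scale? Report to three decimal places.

Cronbach's α = 0.831

ΣVar(i) = 1.85 + 0.79 + 2.56 + 1.28 + 1.44 + 0.90 + 1.66 = 10.48
Sum of distinct covariances = 12.98
total variance = ΣVar(i) + 2·Σcov = 10.48 + 2 × 12.98 = 36.44
α = (7/6)·(1 − 10.48/36.44) = 0.831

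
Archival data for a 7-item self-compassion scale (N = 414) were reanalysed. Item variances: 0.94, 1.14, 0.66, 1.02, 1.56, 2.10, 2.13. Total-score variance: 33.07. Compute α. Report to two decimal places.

ΣVar(i) = 0.94 + 1.14 + 0.66 + 1.02 + 1.56 + 2.10 + 2.13 = 9.55
α = (k/(k−1))·(1 − ΣVar(i)/σ²_total) = (7/6)·(1 − 9.55/33.07) = 0.83

α = 0.83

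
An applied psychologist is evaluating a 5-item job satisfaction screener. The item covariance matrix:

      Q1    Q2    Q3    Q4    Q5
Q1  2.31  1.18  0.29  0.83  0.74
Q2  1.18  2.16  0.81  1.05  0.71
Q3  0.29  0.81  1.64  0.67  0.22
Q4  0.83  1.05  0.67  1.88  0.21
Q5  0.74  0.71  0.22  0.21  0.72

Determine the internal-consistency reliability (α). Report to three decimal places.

α = 0.758

Σσ²ᵢ = 2.31 + 2.16 + 1.64 + 1.88 + 0.72 = 8.71
Sum of off-diagonal covariances = 6.71
σ²_total = 8.71 + 2 × 6.71 = 22.13
α = (k/(k−1))·(1 − Σσ²ᵢ/σ²_total) = (5/4)·(1 − 8.71/22.13) = 0.758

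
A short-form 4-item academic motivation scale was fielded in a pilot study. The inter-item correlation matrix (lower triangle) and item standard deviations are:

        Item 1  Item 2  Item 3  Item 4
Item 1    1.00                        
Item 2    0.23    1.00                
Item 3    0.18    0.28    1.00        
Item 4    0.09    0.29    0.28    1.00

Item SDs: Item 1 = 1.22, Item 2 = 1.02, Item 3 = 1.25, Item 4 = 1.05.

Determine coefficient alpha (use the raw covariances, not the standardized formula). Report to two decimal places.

Σσ²ᵢ = 1.22² + 1.02² + 1.25² + 1.05² = 5.1938
Covariances σ_ij = r_ij · s_i · s_j:
  σ(Item 1,Item 2) = 0.23 × 1.22 × 1.02 = 0.2862
  σ(Item 1,Item 3) = 0.18 × 1.22 × 1.25 = 0.2745
  σ(Item 1,Item 4) = 0.09 × 1.22 × 1.05 = 0.1153
  σ(Item 2,Item 3) = 0.28 × 1.02 × 1.25 = 0.3570
  σ(Item 2,Item 4) = 0.29 × 1.02 × 1.05 = 0.3106
  σ(Item 3,Item 4) = 0.28 × 1.25 × 1.05 = 0.3675
σ²_T = Σσ²ᵢ + 2·Σσ_ij = 5.1938 + 2 × 1.7111 = 8.6160
α = (4/3)·(1 − 5.1938/8.6160) = 0.53

coefficient alpha = 0.53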